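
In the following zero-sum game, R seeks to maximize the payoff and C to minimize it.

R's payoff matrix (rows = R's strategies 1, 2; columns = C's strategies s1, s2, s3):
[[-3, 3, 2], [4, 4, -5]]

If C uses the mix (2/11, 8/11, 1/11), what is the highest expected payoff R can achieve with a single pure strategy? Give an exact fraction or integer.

1: (-3)·(2/11) + (3)·(8/11) + (2)·(1/11) = 20/11.
2: (4)·(2/11) + (4)·(8/11) + (-5)·(1/11) = 35/11.
The best pure response is 2 with expected payoff 35/11.

35/11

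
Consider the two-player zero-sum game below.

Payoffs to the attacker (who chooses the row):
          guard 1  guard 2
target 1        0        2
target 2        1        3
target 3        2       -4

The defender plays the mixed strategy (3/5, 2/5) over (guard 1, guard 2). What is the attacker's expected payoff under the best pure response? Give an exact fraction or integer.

target 1: (0)·(3/5) + (2)·(2/5) = 4/5.
target 2: (1)·(3/5) + (3)·(2/5) = 9/5.
target 3: (2)·(3/5) + (-4)·(2/5) = -2/5.
The best pure response is target 2 with expected payoff 9/5.

9/5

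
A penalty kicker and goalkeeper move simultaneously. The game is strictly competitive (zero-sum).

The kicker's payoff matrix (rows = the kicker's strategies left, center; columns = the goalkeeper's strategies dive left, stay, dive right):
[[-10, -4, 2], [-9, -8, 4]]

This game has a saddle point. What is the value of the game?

Row minima: -10, -9 → the kicker's maximin is -9.
Column maxima: -9, -4, 4 → the goalkeeper's minimax is -9.
They coincide at (center, dive left), so the value is -9.

-9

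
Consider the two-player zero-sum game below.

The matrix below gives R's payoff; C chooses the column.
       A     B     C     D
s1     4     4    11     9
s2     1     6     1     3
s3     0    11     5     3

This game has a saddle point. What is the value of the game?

4

Row minima: 4, 1, 0 → R's maximin is 4.
Column maxima: 4, 11, 11, 9 → C's minimax is 4.
They coincide at (s1, A), so the value is 4.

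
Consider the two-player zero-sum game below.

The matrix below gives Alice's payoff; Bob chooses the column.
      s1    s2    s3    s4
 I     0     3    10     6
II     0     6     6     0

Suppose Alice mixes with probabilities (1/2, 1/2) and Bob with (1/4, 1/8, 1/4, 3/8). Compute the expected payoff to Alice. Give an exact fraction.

59/16

Against (1/4, 1/8, 1/4, 3/8), each row's expected payoff is I: 41/8; II: 9/4.
Taking the (1/2, 1/2)-weighted average: (1/2)·(41/8) + (1/2)·(9/4) = 59/16.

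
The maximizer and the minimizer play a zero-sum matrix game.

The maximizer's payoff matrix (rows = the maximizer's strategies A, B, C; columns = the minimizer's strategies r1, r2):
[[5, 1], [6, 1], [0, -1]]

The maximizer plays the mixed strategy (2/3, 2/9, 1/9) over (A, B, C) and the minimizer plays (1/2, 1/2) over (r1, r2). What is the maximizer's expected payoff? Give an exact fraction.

Against (1/2, 1/2), each row's expected payoff is A: 3; B: 7/2; C: -1/2.
Taking the (2/3, 2/9, 1/9)-weighted average: (2/3)·(3) + (2/9)·(7/2) + (1/9)·(-1/2) = 49/18.

49/18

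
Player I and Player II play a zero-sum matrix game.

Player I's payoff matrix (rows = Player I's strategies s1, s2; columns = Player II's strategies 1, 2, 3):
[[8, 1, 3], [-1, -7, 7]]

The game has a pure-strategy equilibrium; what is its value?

Row minima: 1, -7 → Player I's maximin is 1.
Column maxima: 8, 1, 7 → Player II's minimax is 1.
They coincide at (s1, 2), so the value is 1.

1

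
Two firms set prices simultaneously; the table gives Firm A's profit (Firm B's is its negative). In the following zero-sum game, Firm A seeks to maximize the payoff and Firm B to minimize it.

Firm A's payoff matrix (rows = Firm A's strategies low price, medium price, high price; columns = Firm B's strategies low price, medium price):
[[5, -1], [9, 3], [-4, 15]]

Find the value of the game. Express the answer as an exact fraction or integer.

147/25

Row low price is strictly dominated by row medium price, so Firm A never plays it.
The remaining 2×2 game on (medium price, high price) × (low price, medium price) has no saddle point. Let Firm A play medium price with probability p; indifference gives 9p − 4(1−p) = 3p + 15(1−p), so p = 19/25.
Similarly Firm B's optimal q on low price is 12/25, and the value is 9·(12/25) + (3)·(13/25) = 147/25.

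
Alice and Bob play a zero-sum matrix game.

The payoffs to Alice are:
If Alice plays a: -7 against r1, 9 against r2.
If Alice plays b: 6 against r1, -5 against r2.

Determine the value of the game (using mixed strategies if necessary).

19/27

Row minima are -7 and -5, so Alice's maximin is -5; column maxima are 6 and 9, so Bob's minimax is 6. These differ, so the equilibrium is in mixed strategies.
Let Alice play a with probability p. Bob is indifferent when −7p + 6(1−p) = 9p − 5(1−p), giving p = 11/27.
Let Bob play r1 with probability q. Alice is indifferent when −7q + 9(1−q) = 6q − 5(1−q), giving q = 14/27.
The value is -7·(14/27) + (9)·(13/27) = 19/27.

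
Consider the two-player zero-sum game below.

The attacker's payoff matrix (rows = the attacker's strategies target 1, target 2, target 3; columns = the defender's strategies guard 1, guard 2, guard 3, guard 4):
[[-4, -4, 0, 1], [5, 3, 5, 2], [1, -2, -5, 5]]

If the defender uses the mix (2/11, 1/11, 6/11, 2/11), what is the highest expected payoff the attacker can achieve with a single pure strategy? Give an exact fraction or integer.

47/11

target 1: (-4)·(2/11) + (-4)·(1/11) + (0)·(6/11) + (1)·(2/11) = -10/11.
target 2: (5)·(2/11) + (3)·(1/11) + (5)·(6/11) + (2)·(2/11) = 47/11.
target 3: (1)·(2/11) + (-2)·(1/11) + (-5)·(6/11) + (5)·(2/11) = -20/11.
The best pure response is target 2 with expected payoff 47/11.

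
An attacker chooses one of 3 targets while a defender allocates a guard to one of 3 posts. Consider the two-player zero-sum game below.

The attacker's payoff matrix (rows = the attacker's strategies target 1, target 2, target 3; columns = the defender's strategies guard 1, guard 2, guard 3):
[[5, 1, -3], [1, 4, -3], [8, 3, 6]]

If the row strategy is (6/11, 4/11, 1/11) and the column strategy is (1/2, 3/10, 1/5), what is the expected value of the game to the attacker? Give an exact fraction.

Against (1/2, 3/10, 1/5), each row's expected payoff is target 1: 11/5; target 2: 11/10; target 3: 61/10.
Taking the (6/11, 4/11, 1/11)-weighted average: (6/11)·(11/5) + (4/11)·(11/10) + (1/11)·(61/10) = 237/110.

237/110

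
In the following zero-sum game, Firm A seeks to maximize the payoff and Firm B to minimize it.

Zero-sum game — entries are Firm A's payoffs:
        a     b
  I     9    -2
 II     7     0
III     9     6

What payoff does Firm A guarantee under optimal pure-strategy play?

6

Row minima: -2, 0, 6 → Firm A's maximin is 6.
Column maxima: 9, 6 → Firm B's minimax is 6.
They coincide at (III, b), so the value is 6.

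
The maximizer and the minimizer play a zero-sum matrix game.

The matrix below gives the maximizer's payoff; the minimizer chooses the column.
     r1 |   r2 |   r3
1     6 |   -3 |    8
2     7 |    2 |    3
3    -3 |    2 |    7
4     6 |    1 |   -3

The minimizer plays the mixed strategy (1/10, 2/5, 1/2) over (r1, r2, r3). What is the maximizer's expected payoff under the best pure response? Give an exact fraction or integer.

1: (6)·(1/10) + (-3)·(2/5) + (8)·(1/2) = 17/5.
2: (7)·(1/10) + (2)·(2/5) + (3)·(1/2) = 3.
3: (-3)·(1/10) + (2)·(2/5) + (7)·(1/2) = 4.
4: (6)·(1/10) + (1)·(2/5) + (-3)·(1/2) = -1/2.
The best pure response is 3 with expected payoff 4.

4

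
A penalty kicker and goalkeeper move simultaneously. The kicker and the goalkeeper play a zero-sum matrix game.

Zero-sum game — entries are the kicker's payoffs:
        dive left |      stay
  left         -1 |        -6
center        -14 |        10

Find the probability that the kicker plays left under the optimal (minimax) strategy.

24/29

Row minima are -6 and -14, so the kicker's maximin is -6; column maxima are -1 and 10, so the goalkeeper's minimax is -1. These differ, so the equilibrium is in mixed strategies.
Let the kicker play left with probability p. The goalkeeper is indifferent when −p − 14(1−p) = −6p + 10(1−p), giving p = 24/29.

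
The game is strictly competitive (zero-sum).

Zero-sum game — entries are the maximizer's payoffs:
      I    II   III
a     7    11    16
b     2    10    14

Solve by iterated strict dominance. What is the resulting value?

7

Column III is strictly dominated by I for the minimizer (7<16, 2<14); eliminate III.
Row b is strictly dominated by row a (7>2, 11>10); eliminate b.
Column II is strictly dominated by I for the minimizer (7<11); eliminate II.
Only (a, I) remains, with payoff 7.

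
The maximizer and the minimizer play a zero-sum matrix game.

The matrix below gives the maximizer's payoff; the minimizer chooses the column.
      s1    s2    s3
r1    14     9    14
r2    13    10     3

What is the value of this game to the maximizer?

Column s1 is strictly dominated by s2 for the minimizer (it gives the maximizer more in every row).
The remaining 2×2 game on (r1, r2) × (s2, s3) has no saddle point. Let the maximizer play r1 with probability p; indifference gives 9p + 10(1−p) = 14p + 3(1−p), so p = 7/12.
Similarly the minimizer's optimal q on s2 is 11/12, and the value is 9·(11/12) + (14)·(1/12) = 113/12.

113/12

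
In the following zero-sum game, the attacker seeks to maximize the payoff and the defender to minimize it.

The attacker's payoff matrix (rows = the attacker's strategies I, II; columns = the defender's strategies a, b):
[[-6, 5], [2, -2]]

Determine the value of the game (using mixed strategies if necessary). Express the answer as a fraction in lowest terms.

Row minima are -6 and -2, so the attacker's maximin is -2; column maxima are 2 and 5, so the defender's minimax is 2. These differ, so the equilibrium is in mixed strategies.
Let the attacker play I with probability p. The defender is indifferent when −6p + 2(1−p) = 5p − 2(1−p), giving p = 4/15.
Let the defender play a with probability q. The attacker is indifferent when −6q + 5(1−q) = 2q − 2(1−q), giving q = 7/15.
The value is -6·(7/15) + (5)·(8/15) = -2/15.

-2/15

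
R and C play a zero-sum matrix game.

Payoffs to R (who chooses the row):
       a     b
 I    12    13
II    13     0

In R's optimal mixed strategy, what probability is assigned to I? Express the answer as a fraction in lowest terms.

13/14

Row minima are 12 and 0, so R's maximin is 12; column maxima are 13 and 13, so C's minimax is 13. These differ, so the equilibrium is in mixed strategies.
Let R play I with probability p. C is indifferent when 12p + 13(1−p) = 13p, giving p = 13/14.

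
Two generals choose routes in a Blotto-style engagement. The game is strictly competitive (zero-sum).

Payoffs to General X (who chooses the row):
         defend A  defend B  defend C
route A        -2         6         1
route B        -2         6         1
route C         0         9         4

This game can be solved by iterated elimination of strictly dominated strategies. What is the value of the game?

Row route B is strictly dominated by row route C (0>-2, 9>6, 4>1); eliminate route B.
Row route A is strictly dominated by row route C (0>-2, 9>6, 4>1); eliminate route A.
Column defend C is strictly dominated by defend A for General Y (0<4); eliminate defend C.
Column defend B is strictly dominated by defend A for General Y (0<9); eliminate defend B.
Only (route C, defend A) remains, with payoff 0.

0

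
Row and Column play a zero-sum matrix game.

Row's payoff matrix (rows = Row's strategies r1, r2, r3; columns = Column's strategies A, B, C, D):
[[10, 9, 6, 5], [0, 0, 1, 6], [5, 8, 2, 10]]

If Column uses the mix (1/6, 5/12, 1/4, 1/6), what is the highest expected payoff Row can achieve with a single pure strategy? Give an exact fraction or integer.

31/4

r1: (10)·(1/6) + (9)·(5/12) + (6)·(1/4) + (5)·(1/6) = 31/4.
r2: (0)·(1/6) + (0)·(5/12) + (1)·(1/4) + (6)·(1/6) = 5/4.
r3: (5)·(1/6) + (8)·(5/12) + (2)·(1/4) + (10)·(1/6) = 19/3.
The best pure response is r1 with expected payoff 31/4.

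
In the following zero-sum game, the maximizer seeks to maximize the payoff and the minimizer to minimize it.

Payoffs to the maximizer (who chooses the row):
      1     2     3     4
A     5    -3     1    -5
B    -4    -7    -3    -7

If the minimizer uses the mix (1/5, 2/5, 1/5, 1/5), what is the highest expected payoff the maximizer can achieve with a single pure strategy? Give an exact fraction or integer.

A: (5)·(1/5) + (-3)·(2/5) + (1)·(1/5) + (-5)·(1/5) = -1.
B: (-4)·(1/5) + (-7)·(2/5) + (-3)·(1/5) + (-7)·(1/5) = -28/5.
The best pure response is A with expected payoff -1.

-1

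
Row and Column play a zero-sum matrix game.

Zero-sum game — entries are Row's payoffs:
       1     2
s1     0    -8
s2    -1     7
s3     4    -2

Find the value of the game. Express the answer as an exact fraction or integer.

13/7

Row s1 is strictly dominated by row s3, so Row never plays it.
The remaining 2×2 game on (s2, s3) × (1, 2) has no saddle point. Let Row play s2 with probability p; indifference gives −p + 4(1−p) = 7p − 2(1−p), so p = 3/7.
Similarly Column's optimal q on 1 is 9/14, and the value is -1·(9/14) + (7)·(5/14) = 13/7.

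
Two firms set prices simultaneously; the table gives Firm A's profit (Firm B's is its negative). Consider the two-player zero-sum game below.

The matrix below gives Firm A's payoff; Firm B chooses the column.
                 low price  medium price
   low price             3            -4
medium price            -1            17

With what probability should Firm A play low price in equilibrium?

Row minima are -4 and -1, so Firm A's maximin is -1; column maxima are 3 and 17, so Firm B's minimax is 3. These differ, so the equilibrium is in mixed strategies.
Let Firm A play low price with probability p. Firm B is indifferent when 3p − (1−p) = −4p + 17(1−p), giving p = 18/25.

18/25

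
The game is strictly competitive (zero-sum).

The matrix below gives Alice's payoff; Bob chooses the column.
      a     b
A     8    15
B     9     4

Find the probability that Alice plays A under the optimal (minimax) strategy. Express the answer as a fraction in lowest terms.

Row minima are 8 and 4, so Alice's maximin is 8; column maxima are 9 and 15, so Bob's minimax is 9. These differ, so the equilibrium is in mixed strategies.
Let Alice play A with probability p. Bob is indifferent when 8p + 9(1−p) = 15p + 4(1−p), giving p = 5/12.

5/12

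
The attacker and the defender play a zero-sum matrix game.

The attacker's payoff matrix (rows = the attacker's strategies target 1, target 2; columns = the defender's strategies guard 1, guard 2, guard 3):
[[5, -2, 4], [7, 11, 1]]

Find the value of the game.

Column guard 1 is strictly dominated by guard 3 for the defender (it gives the attacker more in every row).
The remaining 2×2 game on (target 1, target 2) × (guard 2, guard 3) has no saddle point. Let the attacker play target 1 with probability p; indifference gives −2p + 11(1−p) = 4p + (1−p), so p = 5/8.
Similarly the defender's optimal q on guard 2 is 3/16, and the value is -2·(3/16) + (4)·(13/16) = 23/8.

23/8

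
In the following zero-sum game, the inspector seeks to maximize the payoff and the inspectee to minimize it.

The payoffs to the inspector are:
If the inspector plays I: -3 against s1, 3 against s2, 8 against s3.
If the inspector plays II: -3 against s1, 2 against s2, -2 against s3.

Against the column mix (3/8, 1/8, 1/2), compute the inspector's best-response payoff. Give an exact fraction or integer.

13/4

I: (-3)·(3/8) + (3)·(1/8) + (8)·(1/2) = 13/4.
II: (-3)·(3/8) + (2)·(1/8) + (-2)·(1/2) = -15/8.
The best pure response is I with expected payoff 13/4.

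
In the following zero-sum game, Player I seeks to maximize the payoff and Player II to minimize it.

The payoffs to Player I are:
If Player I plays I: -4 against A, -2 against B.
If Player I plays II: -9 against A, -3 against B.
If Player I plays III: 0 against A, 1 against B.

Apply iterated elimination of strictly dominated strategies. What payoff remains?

Column B is strictly dominated by A for Player II (-4<-2, -9<-3, 0<1); eliminate B.
Row II is strictly dominated by row I (-4>-9); eliminate II.
Row I is strictly dominated by row III (0>-4); eliminate I.
Only (III, A) remains, with payoff 0.

0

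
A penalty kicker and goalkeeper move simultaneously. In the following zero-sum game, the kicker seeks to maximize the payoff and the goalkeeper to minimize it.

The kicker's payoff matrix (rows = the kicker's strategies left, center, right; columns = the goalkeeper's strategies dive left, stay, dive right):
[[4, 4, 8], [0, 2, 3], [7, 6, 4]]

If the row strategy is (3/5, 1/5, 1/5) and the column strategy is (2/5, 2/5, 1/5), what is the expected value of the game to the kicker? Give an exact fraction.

Against (2/5, 2/5, 1/5), each row's expected payoff is left: 24/5; center: 7/5; right: 6.
Taking the (3/5, 1/5, 1/5)-weighted average: (3/5)·(24/5) + (1/5)·(7/5) + (1/5)·(6) = 109/25.

109/25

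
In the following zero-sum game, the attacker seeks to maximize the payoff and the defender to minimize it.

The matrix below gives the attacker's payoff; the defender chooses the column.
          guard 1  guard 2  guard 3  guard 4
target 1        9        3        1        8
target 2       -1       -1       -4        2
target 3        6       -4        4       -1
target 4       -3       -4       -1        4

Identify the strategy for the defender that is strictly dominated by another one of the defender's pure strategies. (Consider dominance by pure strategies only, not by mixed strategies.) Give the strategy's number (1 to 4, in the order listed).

The defender prefers columns that give the attacker less. Compare guard 4 with guard 2: 3 < 8, -1 < 2, -4 < -1, -4 < 4.
So guard 2 strictly dominates guard 4 for the defender; guard 4 is strictly dominated.

4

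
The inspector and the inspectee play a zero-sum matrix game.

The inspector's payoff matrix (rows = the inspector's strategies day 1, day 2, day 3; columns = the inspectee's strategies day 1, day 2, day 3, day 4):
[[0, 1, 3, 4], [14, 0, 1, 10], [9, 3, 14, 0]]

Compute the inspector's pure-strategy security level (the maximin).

The worst-case payoff for each row is day 1: 0, day 2: 0, day 3: 0.
The best of these is 0.

0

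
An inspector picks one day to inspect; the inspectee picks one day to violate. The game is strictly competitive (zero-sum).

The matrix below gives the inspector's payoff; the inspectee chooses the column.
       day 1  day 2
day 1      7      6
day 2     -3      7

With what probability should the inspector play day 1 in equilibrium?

10/11

Row minima are 6 and -3, so the inspector's maximin is 6; column maxima are 7 and 7, so the inspectee's minimax is 7. These differ, so the equilibrium is in mixed strategies.
Let the inspector play day 1 with probability p. The inspectee is indifferent when 7p − 3(1−p) = 6p + 7(1−p), giving p = 10/11.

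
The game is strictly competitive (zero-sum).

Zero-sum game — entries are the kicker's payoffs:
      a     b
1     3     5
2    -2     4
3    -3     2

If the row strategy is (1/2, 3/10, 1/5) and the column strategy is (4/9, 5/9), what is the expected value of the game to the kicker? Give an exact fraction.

217/90

Against (4/9, 5/9), each row's expected payoff is 1: 37/9; 2: 4/3; 3: -2/9.
Taking the (1/2, 3/10, 1/5)-weighted average: (1/2)·(37/9) + (3/10)·(4/3) + (1/5)·(-2/9) = 217/90.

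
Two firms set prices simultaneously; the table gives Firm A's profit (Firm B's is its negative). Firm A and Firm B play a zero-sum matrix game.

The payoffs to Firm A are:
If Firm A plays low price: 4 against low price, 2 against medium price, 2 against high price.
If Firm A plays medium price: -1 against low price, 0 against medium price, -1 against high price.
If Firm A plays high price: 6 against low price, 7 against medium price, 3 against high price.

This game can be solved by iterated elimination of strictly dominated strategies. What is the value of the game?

Row low price is strictly dominated by row high price (6>4, 7>2, 3>2); eliminate low price.
Column medium price is strictly dominated by low price for Firm B (-1<0, 6<7); eliminate medium price.
Row medium price is strictly dominated by row high price (6>-1, 3>-1); eliminate medium price.
Column low price is strictly dominated by high price for Firm B (3<6); eliminate low price.
Only (high price, high price) remains, with payoff 3.

3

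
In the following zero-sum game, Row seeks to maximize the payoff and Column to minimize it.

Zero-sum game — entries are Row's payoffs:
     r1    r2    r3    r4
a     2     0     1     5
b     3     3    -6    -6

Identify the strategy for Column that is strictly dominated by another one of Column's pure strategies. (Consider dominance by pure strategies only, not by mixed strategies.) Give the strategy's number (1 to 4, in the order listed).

Column prefers columns that give Row less. Compare r1 with r3: 1 < 2, -6 < 3.
So r3 strictly dominates r1 for Column; r1 is strictly dominated.

1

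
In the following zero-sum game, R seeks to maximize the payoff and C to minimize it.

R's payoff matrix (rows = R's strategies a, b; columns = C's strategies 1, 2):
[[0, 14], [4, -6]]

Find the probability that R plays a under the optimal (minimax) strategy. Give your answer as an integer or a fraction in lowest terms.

5/12

Row minima are 0 and -6, so R's maximin is 0; column maxima are 4 and 14, so C's minimax is 4. These differ, so the equilibrium is in mixed strategies.
Let R play a with probability p. C is indifferent when 4(1−p) = 14p − 6(1−p), giving p = 5/12.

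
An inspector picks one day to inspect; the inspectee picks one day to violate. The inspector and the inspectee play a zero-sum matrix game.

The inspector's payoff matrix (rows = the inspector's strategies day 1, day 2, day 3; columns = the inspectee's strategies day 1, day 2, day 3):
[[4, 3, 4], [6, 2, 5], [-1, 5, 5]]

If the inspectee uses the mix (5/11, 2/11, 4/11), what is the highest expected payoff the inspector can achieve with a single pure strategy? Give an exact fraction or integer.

54/11

day 1: (4)·(5/11) + (3)·(2/11) + (4)·(4/11) = 42/11.
day 2: (6)·(5/11) + (2)·(2/11) + (5)·(4/11) = 54/11.
day 3: (-1)·(5/11) + (5)·(2/11) + (5)·(4/11) = 25/11.
The best pure response is day 2 with expected payoff 54/11.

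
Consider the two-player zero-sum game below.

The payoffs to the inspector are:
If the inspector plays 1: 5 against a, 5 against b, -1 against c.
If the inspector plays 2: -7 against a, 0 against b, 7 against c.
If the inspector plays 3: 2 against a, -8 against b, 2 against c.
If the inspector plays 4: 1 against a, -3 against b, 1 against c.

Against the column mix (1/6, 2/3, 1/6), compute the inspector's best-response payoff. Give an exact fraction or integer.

1: (5)·(1/6) + (5)·(2/3) + (-1)·(1/6) = 4.
2: (-7)·(1/6) + (0)·(2/3) + (7)·(1/6) = 0.
3: (2)·(1/6) + (-8)·(2/3) + (2)·(1/6) = -14/3.
4: (1)·(1/6) + (-3)·(2/3) + (1)·(1/6) = -5/3.
The best pure response is 1 with expected payoff 4.

4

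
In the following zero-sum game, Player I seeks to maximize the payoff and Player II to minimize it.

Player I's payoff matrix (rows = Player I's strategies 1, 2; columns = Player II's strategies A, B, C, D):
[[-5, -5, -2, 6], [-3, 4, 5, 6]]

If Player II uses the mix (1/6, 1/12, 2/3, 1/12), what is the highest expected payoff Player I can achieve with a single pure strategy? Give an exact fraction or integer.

11/3

1: (-5)·(1/6) + (-5)·(1/12) + (-2)·(2/3) + (6)·(1/12) = -25/12.
2: (-3)·(1/6) + (4)·(1/12) + (5)·(2/3) + (6)·(1/12) = 11/3.
The best pure response is 2 with expected payoff 11/3.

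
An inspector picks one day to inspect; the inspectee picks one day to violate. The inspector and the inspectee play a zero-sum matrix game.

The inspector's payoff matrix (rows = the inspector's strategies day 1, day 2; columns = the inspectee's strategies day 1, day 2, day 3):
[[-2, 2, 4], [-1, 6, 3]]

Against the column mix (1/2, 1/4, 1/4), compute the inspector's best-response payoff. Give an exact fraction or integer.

day 1: (-2)·(1/2) + (2)·(1/4) + (4)·(1/4) = 1/2.
day 2: (-1)·(1/2) + (6)·(1/4) + (3)·(1/4) = 7/4.
The best pure response is day 2 with expected payoff 7/4.

7/4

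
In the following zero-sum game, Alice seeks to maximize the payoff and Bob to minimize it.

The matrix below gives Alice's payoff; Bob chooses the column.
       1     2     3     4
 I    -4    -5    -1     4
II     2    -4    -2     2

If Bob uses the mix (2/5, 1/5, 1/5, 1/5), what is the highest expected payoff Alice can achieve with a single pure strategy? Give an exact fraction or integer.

I: (-4)·(2/5) + (-5)·(1/5) + (-1)·(1/5) + (4)·(1/5) = -2.
II: (2)·(2/5) + (-4)·(1/5) + (-2)·(1/5) + (2)·(1/5) = 0.
The best pure response is II with expected payoff 0.

0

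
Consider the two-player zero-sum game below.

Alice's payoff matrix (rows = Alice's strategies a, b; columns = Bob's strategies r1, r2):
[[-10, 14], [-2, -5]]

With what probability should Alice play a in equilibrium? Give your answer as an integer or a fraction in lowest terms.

Row minima are -10 and -5, so Alice's maximin is -5; column maxima are -2 and 14, so Bob's minimax is -2. These differ, so the equilibrium is in mixed strategies.
Let Alice play a with probability p. Bob is indifferent when −10p − 2(1−p) = 14p − 5(1−p), giving p = 1/9.

1/9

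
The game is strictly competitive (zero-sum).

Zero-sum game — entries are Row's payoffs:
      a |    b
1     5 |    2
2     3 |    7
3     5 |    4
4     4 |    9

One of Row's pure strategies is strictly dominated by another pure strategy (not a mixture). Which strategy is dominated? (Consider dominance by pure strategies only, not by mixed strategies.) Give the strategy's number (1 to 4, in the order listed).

2

Compare 2 with 4: 4 > 3, 9 > 7.
So 4 strictly dominates 2 for Row; 2 is strictly dominated.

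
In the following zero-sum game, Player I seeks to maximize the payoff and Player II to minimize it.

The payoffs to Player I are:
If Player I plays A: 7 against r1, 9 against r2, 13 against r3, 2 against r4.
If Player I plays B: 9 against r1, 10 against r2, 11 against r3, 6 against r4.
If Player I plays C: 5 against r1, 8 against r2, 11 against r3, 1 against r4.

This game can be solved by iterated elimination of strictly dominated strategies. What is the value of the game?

6

Column r1 is strictly dominated by r4 for Player II (2<7, 6<9, 1<5); eliminate r1.
Row C is strictly dominated by row A (9>8, 13>11, 2>1); eliminate C.
Column r2 is strictly dominated by r4 for Player II (2<9, 6<10); eliminate r2.
Column r3 is strictly dominated by r4 for Player II (2<13, 6<11); eliminate r3.
Row A is strictly dominated by row B (6>2); eliminate A.
Only (B, r4) remains, with payoff 6.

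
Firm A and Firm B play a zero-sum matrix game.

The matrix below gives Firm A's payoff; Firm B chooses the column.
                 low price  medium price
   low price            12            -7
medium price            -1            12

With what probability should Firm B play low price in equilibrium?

Row minima are -7 and -1, so Firm A's maximin is -1; column maxima are 12 and 12, so Firm B's minimax is 12. These differ, so the equilibrium is in mixed strategies.
Let Firm B play low price with probability q. Firm A is indifferent when 12q − 7(1−q) = −q + 12(1−q), giving q = 19/32.

19/32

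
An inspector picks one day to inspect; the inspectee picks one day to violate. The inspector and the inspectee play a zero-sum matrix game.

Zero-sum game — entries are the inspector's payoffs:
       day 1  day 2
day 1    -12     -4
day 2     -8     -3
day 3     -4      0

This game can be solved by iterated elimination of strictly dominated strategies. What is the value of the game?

-4

Row day 2 is strictly dominated by row day 3 (-4>-8, 0>-3); eliminate day 2.
Column day 2 is strictly dominated by day 1 for the inspectee (-12<-4, -4<0); eliminate day 2.
Row day 1 is strictly dominated by row day 3 (-4>-12); eliminate day 1.
Only (day 3, day 1) remains, with payoff -4.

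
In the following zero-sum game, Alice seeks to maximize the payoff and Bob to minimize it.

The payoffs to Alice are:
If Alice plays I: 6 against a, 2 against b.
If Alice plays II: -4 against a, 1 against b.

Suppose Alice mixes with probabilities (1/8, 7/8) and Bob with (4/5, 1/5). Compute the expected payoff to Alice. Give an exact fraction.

-79/40

Against (4/5, 1/5), each row's expected payoff is I: 26/5; II: -3.
Taking the (1/8, 7/8)-weighted average: (1/8)·(26/5) + (7/8)·(-3) = -79/40.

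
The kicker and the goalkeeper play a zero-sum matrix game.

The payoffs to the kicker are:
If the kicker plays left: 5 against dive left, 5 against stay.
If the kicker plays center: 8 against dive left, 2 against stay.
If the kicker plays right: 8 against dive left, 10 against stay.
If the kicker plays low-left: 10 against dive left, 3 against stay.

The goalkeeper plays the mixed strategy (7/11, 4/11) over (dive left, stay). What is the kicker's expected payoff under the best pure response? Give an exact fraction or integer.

96/11

left: (5)·(7/11) + (5)·(4/11) = 5.
center: (8)·(7/11) + (2)·(4/11) = 64/11.
right: (8)·(7/11) + (10)·(4/11) = 96/11.
low-left: (10)·(7/11) + (3)·(4/11) = 82/11.
The best pure response is right with expected payoff 96/11.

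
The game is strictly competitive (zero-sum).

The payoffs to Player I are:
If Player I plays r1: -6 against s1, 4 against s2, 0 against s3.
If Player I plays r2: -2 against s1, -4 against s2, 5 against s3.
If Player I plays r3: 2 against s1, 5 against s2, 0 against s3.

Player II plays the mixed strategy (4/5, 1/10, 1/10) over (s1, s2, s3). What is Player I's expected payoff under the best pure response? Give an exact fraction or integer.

21/10

r1: (-6)·(4/5) + (4)·(1/10) + (0)·(1/10) = -22/5.
r2: (-2)·(4/5) + (-4)·(1/10) + (5)·(1/10) = -3/2.
r3: (2)·(4/5) + (5)·(1/10) + (0)·(1/10) = 21/10.
The best pure response is r3 with expected payoff 21/10.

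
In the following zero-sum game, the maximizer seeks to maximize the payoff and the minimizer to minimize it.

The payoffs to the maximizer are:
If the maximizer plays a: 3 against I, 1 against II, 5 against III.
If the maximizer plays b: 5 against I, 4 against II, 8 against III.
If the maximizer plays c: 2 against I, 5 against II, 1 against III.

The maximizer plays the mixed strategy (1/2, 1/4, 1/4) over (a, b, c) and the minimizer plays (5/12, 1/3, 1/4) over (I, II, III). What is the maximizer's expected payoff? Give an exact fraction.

Against (5/12, 1/3, 1/4), each row's expected payoff is a: 17/6; b: 65/12; c: 11/4.
Taking the (1/2, 1/4, 1/4)-weighted average: (1/2)·(17/6) + (1/4)·(65/12) + (1/4)·(11/4) = 83/24.

83/24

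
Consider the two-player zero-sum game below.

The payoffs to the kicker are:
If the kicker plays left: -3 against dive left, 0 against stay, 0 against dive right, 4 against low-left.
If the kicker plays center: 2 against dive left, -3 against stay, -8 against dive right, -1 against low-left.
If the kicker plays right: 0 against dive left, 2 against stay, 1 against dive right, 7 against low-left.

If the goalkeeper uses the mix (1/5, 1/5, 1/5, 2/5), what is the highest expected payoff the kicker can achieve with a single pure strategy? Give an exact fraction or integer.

17/5

left: (-3)·(1/5) + (0)·(1/5) + (0)·(1/5) + (4)·(2/5) = 1.
center: (2)·(1/5) + (-3)·(1/5) + (-8)·(1/5) + (-1)·(2/5) = -11/5.
right: (0)·(1/5) + (2)·(1/5) + (1)·(1/5) + (7)·(2/5) = 17/5.
The best pure response is right with expected payoff 17/5.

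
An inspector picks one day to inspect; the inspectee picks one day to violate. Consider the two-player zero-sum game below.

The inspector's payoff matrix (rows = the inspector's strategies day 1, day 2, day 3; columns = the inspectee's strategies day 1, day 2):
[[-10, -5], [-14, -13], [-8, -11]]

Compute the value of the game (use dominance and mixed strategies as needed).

Row day 2 is strictly dominated by row day 3, so the inspector never plays it.
The remaining 2×2 game on (day 1, day 3) × (day 1, day 2) has no saddle point. Let the inspector play day 1 with probability p; indifference gives −10p − 8(1−p) = −5p − 11(1−p), so p = 3/8.
Similarly the inspectee's optimal q on day 1 is 3/4, and the value is -10·(3/4) + (-5)·(1/4) = -35/4.

-35/4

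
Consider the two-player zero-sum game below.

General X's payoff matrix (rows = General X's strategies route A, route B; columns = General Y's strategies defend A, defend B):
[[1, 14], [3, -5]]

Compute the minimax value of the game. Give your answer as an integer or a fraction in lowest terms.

47/21

Row minima are 1 and -5, so General X's maximin is 1; column maxima are 3 and 14, so General Y's minimax is 3. These differ, so the equilibrium is in mixed strategies.
Let General X play route A with probability p. General Y is indifferent when p + 3(1−p) = 14p − 5(1−p), giving p = 8/21.
Let General Y play defend A with probability q. General X is indifferent when q + 14(1−q) = 3q − 5(1−q), giving q = 19/21.
The value is 1·(19/21) + (14)·(2/21) = 47/21.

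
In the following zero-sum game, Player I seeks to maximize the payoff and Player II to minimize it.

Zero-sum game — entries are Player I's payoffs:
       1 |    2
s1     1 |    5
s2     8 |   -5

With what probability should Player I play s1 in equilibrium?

13/17

Row minima are 1 and -5, so Player I's maximin is 1; column maxima are 8 and 5, so Player II's minimax is 5. These differ, so the equilibrium is in mixed strategies.
Let Player I play s1 with probability p. Player II is indifferent when p + 8(1−p) = 5p − 5(1−p), giving p = 13/17.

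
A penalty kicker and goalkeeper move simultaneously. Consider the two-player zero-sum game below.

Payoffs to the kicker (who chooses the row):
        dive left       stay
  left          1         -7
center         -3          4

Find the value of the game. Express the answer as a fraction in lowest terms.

Row minima are -7 and -3, so the kicker's maximin is -3; column maxima are 1 and 4, so the goalkeeper's minimax is 1. These differ, so the equilibrium is in mixed strategies.
Let the kicker play left with probability p. The goalkeeper is indifferent when p − 3(1−p) = −7p + 4(1−p), giving p = 7/15.
Let the goalkeeper play dive left with probability q. The kicker is indifferent when q − 7(1−q) = −3q + 4(1−q), giving q = 11/15.
The value is 1·(11/15) + (-7)·(4/15) = -17/15.

-17/15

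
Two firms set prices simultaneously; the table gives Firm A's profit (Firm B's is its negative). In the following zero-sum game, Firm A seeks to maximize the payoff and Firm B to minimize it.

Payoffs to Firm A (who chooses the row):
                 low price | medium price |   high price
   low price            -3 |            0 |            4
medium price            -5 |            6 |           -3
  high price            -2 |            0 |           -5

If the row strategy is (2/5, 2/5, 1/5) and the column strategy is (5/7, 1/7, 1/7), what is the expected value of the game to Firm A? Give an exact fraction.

-81/35

Against (5/7, 1/7, 1/7), each row's expected payoff is low price: -11/7; medium price: -22/7; high price: -15/7.
Taking the (2/5, 2/5, 1/5)-weighted average: (2/5)·(-11/7) + (2/5)·(-22/7) + (1/5)·(-15/7) = -81/35.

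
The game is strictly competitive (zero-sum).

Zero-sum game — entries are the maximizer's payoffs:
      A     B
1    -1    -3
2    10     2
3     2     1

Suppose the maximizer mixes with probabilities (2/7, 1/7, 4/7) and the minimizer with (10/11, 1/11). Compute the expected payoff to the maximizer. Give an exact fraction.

Against (10/11, 1/11), each row's expected payoff is 1: -13/11; 2: 102/11; 3: 21/11.
Taking the (2/7, 1/7, 4/7)-weighted average: (2/7)·(-13/11) + (1/7)·(102/11) + (4/7)·(21/11) = 160/77.

160/77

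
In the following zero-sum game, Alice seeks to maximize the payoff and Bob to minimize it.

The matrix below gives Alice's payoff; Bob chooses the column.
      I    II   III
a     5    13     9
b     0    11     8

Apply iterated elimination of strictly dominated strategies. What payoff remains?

Row b is strictly dominated by row a (5>0, 13>11, 9>8); eliminate b.
Column III is strictly dominated by I for Bob (5<9); eliminate III.
Column II is strictly dominated by I for Bob (5<13); eliminate II.
Only (a, I) remains, with payoff 5.

5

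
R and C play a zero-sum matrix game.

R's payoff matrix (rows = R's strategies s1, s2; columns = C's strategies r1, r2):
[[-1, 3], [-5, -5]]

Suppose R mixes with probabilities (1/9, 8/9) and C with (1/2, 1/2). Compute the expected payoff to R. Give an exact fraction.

-13/3

Against (1/2, 1/2), each row's expected payoff is s1: 1; s2: -5.
Taking the (1/9, 8/9)-weighted average: (1/9)·(1) + (8/9)·(-5) = -13/3.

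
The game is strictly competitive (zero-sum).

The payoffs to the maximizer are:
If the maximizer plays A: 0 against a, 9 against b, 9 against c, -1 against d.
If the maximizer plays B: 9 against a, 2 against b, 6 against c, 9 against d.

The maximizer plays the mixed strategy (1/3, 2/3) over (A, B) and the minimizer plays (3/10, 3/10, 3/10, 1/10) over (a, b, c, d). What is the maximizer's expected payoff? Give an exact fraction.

Against (3/10, 3/10, 3/10, 1/10), each row's expected payoff is A: 53/10; B: 6.
Taking the (1/3, 2/3)-weighted average: (1/3)·(53/10) + (2/3)·(6) = 173/30.

173/30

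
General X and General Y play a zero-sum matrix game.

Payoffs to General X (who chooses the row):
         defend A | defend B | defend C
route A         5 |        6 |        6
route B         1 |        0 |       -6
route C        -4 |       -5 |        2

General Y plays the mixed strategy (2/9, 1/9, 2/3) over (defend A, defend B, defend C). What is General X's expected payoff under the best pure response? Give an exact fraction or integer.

route A: (5)·(2/9) + (6)·(1/9) + (6)·(2/3) = 52/9.
route B: (1)·(2/9) + (0)·(1/9) + (-6)·(2/3) = -34/9.
route C: (-4)·(2/9) + (-5)·(1/9) + (2)·(2/3) = -1/9.
The best pure response is route A with expected payoff 52/9.

52/9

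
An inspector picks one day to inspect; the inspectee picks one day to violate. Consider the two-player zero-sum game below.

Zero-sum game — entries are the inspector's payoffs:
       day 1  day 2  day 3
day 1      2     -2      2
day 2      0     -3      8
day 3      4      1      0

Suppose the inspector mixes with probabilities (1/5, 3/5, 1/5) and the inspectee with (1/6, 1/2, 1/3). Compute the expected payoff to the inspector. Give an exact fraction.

Against (1/6, 1/2, 1/3), each row's expected payoff is day 1: 0; day 2: 7/6; day 3: 7/6.
Taking the (1/5, 3/5, 1/5)-weighted average: (1/5)·(0) + (3/5)·(7/6) + (1/5)·(7/6) = 14/15.

14/15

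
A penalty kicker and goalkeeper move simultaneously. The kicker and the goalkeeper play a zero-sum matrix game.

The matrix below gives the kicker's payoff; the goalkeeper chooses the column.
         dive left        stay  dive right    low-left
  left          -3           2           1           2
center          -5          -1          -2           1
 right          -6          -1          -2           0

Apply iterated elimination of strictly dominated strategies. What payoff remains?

Column dive right is strictly dominated by dive left for the goalkeeper (-3<1, -5<-2, -6<-2); eliminate dive right.
Row right is strictly dominated by row left (-3>-6, 2>-1, 2>0); eliminate right.
Row center is strictly dominated by row left (-3>-5, 2>-1, 2>1); eliminate center.
Column low-left is strictly dominated by dive left for the goalkeeper (-3<2); eliminate low-left.
Column stay is strictly dominated by dive left for the goalkeeper (-3<2); eliminate stay.
Only (left, dive left) remains, with payoff -3.

-3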